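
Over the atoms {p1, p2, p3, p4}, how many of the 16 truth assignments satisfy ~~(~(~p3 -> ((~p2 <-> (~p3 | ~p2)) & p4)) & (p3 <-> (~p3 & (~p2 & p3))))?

Initial set: {~~(~(~p3 -> ((~p2 <-> (~p3 | ~p2)) & p4)) & (p3 <-> (~p3 & (~p2 & p3))))}.
~~(~(~p3 -> ((~p2 <-> (~p3 | ~p2)) & p4)) & (p3 <-> (~p3 & (~p2 & p3)))): drop double negation, giving (~(~p3 -> ((~p2 <-> (~p3 | ~p2)) & p4)) & (p3 <-> (~p3 & (~p2 & p3)))).
(~(~p3 -> ((~p2 <-> (~p3 | ~p2)) & p4)) & (p3 <-> (~p3 & (~p2 & p3)))): α-rule — add ~(~p3 -> ((~p2 <-> (~p3 | ~p2)) & p4)), (p3 <-> (~p3 & (~p2 & p3))).
~(~p3 -> ((~p2 <-> (~p3 | ~p2)) & p4)): α-rule — add ~p3, ~((~p2 <-> (~p3 | ~p2)) & p4).
(p3 <-> (~p3 & (~p2 & p3))): β-rule — branch into p3, (~p3 & (~p2 & p3))  //  ~p3, ~(~p3 & (~p2 & p3)).
  branch 1 (add p3, (~p3 & (~p2 & p3))):
    × closes — contains both p3 and ~p3.
  branch 2 (add ~p3, ~(~p3 & (~p2 & p3))):
    ~((~p2 <-> (~p3 | ~p2)) & p4): β-rule — branch into ~(~p2 <-> (~p3 | ~p2))  //  ~p4.
      branch 2.1 (add ~(~p2 <-> (~p3 | ~p2))):
        ~(~p3 & (~p2 & p3)): β-rule — branch into ~~p3  //  ~(~p2 & p3).
          branch 2.1.1 (add ~~p3):
            × closes — contains both p3 and ~p3.
          branch 2.1.2 (add ~(~p2 & p3)):
            ~(~p2 <-> (~p3 | ~p2)): β-rule — branch into ~p2, ~(~p3 | ~p2)  //  ~~p2, (~p3 | ~p2).
              branch 2.1.2.1 (add ~p2, ~(~p3 | ~p2)):
                ~(~p3 | ~p2): α-rule — add ~~p3, ~~p2.
                × closes — contains both p3 and ~p3.
              branch 2.1.2.2 (add ~~p2, (~p3 | ~p2)):
                ~(~p2 & p3): β-rule — branch into ~~p2  //  ~p3.
                  branch 2.1.2.2.1 (add ~~p2):
                    (~p3 | ~p2): β-rule — branch into ~p3  //  ~p2.
                      branch 2.1.2.2.1.1 (add ~p3):
                        ○ open, literals {p2=true, p3=false}.
                      branch 2.1.2.2.1.2 (add ~p2):
                        × closes — contains both p2 and ~p2.
                  branch 2.1.2.2.2 (add ~p3):
                    (~p3 | ~p2): β-rule — branch into ~p3  //  ~p2.
                      branch 2.1.2.2.2.1 (add ~p3):
                        ○ open, literals {p2=true, p3=false}.
                      branch 2.1.2.2.2.2 (add ~p2):
                        × closes — contains both p2 and ~p2.
      branch 2.2 (add ~p4):
        ~(~p3 & (~p2 & p3)): β-rule — branch into ~~p3  //  ~(~p2 & p3).
          branch 2.2.1 (add ~~p3):
            × closes — contains both p3 and ~p3.
          branch 2.2.2 (add ~(~p2 & p3)):
            ~(~p2 & p3): β-rule — branch into ~~p2  //  ~p3.
              branch 2.2.2.1 (add ~~p2):
                ○ open, literals {p2=true, p3=false, p4=false}.
              branch 2.2.2.2 (add ~p3):
                ○ open, literals {p3=false, p4=false}.
6 branches closed, 4 open.
Each open branch fixes some atoms; the unmentioned ones are free. Counting distinct full assignments: branch {p2=true, p3=false} (p1, p4) contributes 4 new; branch {p2=true, p3=false} (p1, p4) contributes 0 new; branch {p2=true, p3=false, p4=false} (p1) contributes 0 new; branch {p3=false, p4=false} (p1, p2) contributes 2 new. Total: 6.

6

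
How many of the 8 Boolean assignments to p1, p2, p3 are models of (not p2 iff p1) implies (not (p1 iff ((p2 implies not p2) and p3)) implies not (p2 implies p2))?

Initial set: {T ((not p2 iff p1) implies (not (p1 iff ((p2 implies not p2) and p3)) implies not (p2 implies p2)))}.
T ((not p2 iff p1) implies (not (p1 iff ((p2 implies not p2) and p3)) implies not (p2 implies p2))): β-rule — branch into F (not p2 iff p1)  //  T (not (p1 iff ((p2 implies not p2) and p3)) implies not (p2 implies p2)).
  branch 1 (add F (not p2 iff p1)):
    F (not p2 iff p1): β-rule — branch into T not p2, F p1  //  F not p2, T p1.
      branch 1.1 (add T not p2, F p1):
        ○ open, literals {p1=false, p2=false}.
      branch 1.2 (add F not p2, T p1):
        ○ open, literals {p1=true, p2=true}.
  branch 2 (add T (not (p1 iff ((p2 implies not p2) and p3)) implies not (p2 implies p2))):
    T (not (p1 iff ((p2 implies not p2) and p3)) implies not (p2 implies p2)): β-rule — branch into F not (p1 iff ((p2 implies not p2) and p3))  //  T not (p2 implies p2).
      branch 2.1 (add F not (p1 iff ((p2 implies not p2) and p3))):
        F not (p1 iff ((p2 implies not p2) and p3)): β-rule — branch into T p1, T ((p2 implies not p2) and p3)  //  F p1, F ((p2 implies not p2) and p3).
          branch 2.1.1 (add T p1, T ((p2 implies not p2) and p3)):
            T ((p2 implies not p2) and p3): α-rule — add T (p2 implies not p2), T p3.
            T (p2 implies not p2): β-rule — branch into F p2  //  T not p2.
              branch 2.1.1.1 (add F p2):
                ○ open, literals {p1=true, p2=false, p3=true}.
              branch 2.1.1.2 (add T not p2):
                ○ open, literals {p1=true, p2=false, p3=true}.
          branch 2.1.2 (add F p1, F ((p2 implies not p2) and p3)):
            F ((p2 implies not p2) and p3): β-rule — branch into F (p2 implies not p2)  //  F p3.
              branch 2.1.2.1 (add F (p2 implies not p2)):
                F (p2 implies not p2): α-rule — add T p2, F not p2.
                ○ open, literals {p1=false, p2=true}.
              branch 2.1.2.2 (add F p3):
                ○ open, literals {p1=false, p3=false}.
      branch 2.2 (add T not (p2 implies p2)):
        T not (p2 implies p2): α-rule — add T p2, F p2.
        × closes — contains both p2 and not p2.
1 branch closed, 6 open.
Each open branch fixes some atoms; the unmentioned ones are free. Counting distinct full assignments: branch {p1=false, p2=false} (p3) contributes 2 new; branch {p1=true, p2=true} (p3) contributes 2 new; branch {p1=true, p2=false, p3=true} (none free) contributes 1 new; branch {p1=true, p2=false, p3=true} (none free) contributes 0 new; branch {p1=false, p2=true} (p3) contributes 2 new; branch {p1=false, p3=false} (p2) contributes 0 new. Total: 7.

7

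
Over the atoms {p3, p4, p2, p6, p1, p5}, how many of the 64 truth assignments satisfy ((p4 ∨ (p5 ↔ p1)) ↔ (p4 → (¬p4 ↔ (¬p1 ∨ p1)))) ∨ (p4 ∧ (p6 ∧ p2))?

Initial set: {T (((p4 ∨ (p5 ↔ p1)) ↔ (p4 → (¬p4 ↔ (¬p1 ∨ p1)))) ∨ (p4 ∧ (p6 ∧ p2)))}.
T (((p4 ∨ (p5 ↔ p1)) ↔ (p4 → (¬p4 ↔ (¬p1 ∨ p1)))) ∨ (p4 ∧ (p6 ∧ p2))): β-rule — branch into T ((p4 ∨ (p5 ↔ p1)) ↔ (p4 → (¬p4 ↔ (¬p1 ∨ p1))))  //  T (p4 ∧ (p6 ∧ p2)).
  branch 1 (add T ((p4 ∨ (p5 ↔ p1)) ↔ (p4 → (¬p4 ↔ (¬p1 ∨ p1))))):
    T ((p4 ∨ (p5 ↔ p1)) ↔ (p4 → (¬p4 ↔ (¬p1 ∨ p1)))): β-rule — branch into T (p4 ∨ (p5 ↔ p1)), T (p4 → (¬p4 ↔ (¬p1 ∨ p1)))  //  F (p4 ∨ (p5 ↔ p1)), F (p4 → (¬p4 ↔ (¬p1 ∨ p1))).
      branch 1.1 (add T (p4 ∨ (p5 ↔ p1)), T (p4 → (¬p4 ↔ (¬p1 ∨ p1)))):
        T (p4 ∨ (p5 ↔ p1)): β-rule — branch into T p4  //  T (p5 ↔ p1).
          branch 1.1.1 (add T p4):
            T (p4 → (¬p4 ↔ (¬p1 ∨ p1))): β-rule — branch into F p4  //  T (¬p4 ↔ (¬p1 ∨ p1)).
              branch 1.1.1.1 (add F p4):
                × closes — contains both p4 and ¬p4.
              branch 1.1.1.2 (add T (¬p4 ↔ (¬p1 ∨ p1))):
                T (¬p4 ↔ (¬p1 ∨ p1)): β-rule — branch into T ¬p4, T (¬p1 ∨ p1)  //  F ¬p4, F (¬p1 ∨ p1).
                  branch 1.1.1.2.1 (add T ¬p4, T (¬p1 ∨ p1)):
                    × closes — contains both p4 and ¬p4.
                  branch 1.1.1.2.2 (add F ¬p4, F (¬p1 ∨ p1)):
                    F (¬p1 ∨ p1): α-rule — add F ¬p1, F p1.
                    × closes — contains both p1 and ¬p1.
          branch 1.1.2 (add T (p5 ↔ p1)):
            T (p4 → (¬p4 ↔ (¬p1 ∨ p1))): β-rule — branch into F p4  //  T (¬p4 ↔ (¬p1 ∨ p1)).
              branch 1.1.2.1 (add F p4):
                T (p5 ↔ p1): β-rule — branch into T p5, T p1  //  F p5, F p1.
                  branch 1.1.2.1.1 (add T p5, T p1):
                    ○ open, literals {p1=1, p4=0, p5=1}.
                  branch 1.1.2.1.2 (add F p5, F p1):
                    ○ open, literals {p1=0, p4=0, p5=0}.
              branch 1.1.2.2 (add T (¬p4 ↔ (¬p1 ∨ p1))):
                T (p5 ↔ p1): β-rule — branch into T p5, T p1  //  F p5, F p1.
                  branch 1.1.2.2.1 (add T p5, T p1):
                    T (¬p4 ↔ (¬p1 ∨ p1)): β-rule — branch into T ¬p4, T (¬p1 ∨ p1)  //  F ¬p4, F (¬p1 ∨ p1).
                      branch 1.1.2.2.1.1 (add T ¬p4, T (¬p1 ∨ p1)):
                        T (¬p1 ∨ p1): β-rule — branch into T ¬p1  //  T p1.
                          branch 1.1.2.2.1.1.1 (add T ¬p1):
                            × closes — contains both p1 and ¬p1.
                          branch 1.1.2.2.1.1.2 (add T p1):
                            ○ open, literals {p1=1, p4=0, p5=1}.
                      branch 1.1.2.2.1.2 (add F ¬p4, F (¬p1 ∨ p1)):
                        F (¬p1 ∨ p1): α-rule — add F ¬p1, F p1.
                        × closes — contains both p1 and ¬p1.
                  branch 1.1.2.2.2 (add F p5, F p1):
                    T (¬p4 ↔ (¬p1 ∨ p1)): β-rule — branch into T ¬p4, T (¬p1 ∨ p1)  //  F ¬p4, F (¬p1 ∨ p1).
                      branch 1.1.2.2.2.1 (add T ¬p4, T (¬p1 ∨ p1)):
                        T (¬p1 ∨ p1): β-rule — branch into T ¬p1  //  T p1.
                          branch 1.1.2.2.2.1.1 (add T ¬p1):
                            ○ open, literals {p1=0, p4=0, p5=0}.
                          branch 1.1.2.2.2.1.2 (add T p1):
                            × closes — contains both p1 and ¬p1.
                      branch 1.1.2.2.2.2 (add F ¬p4, F (¬p1 ∨ p1)):
                        F (¬p1 ∨ p1): α-rule — add F ¬p1, F p1.
                        × closes — contains both p1 and ¬p1.
      branch 1.2 (add F (p4 ∨ (p5 ↔ p1)), F (p4 → (¬p4 ↔ (¬p1 ∨ p1)))):
        F (p4 ∨ (p5 ↔ p1)): α-rule — add F p4, F (p5 ↔ p1).
        F (p4 → (¬p4 ↔ (¬p1 ∨ p1))): α-rule — add T p4, F (¬p4 ↔ (¬p1 ∨ p1)).
        × closes — contains both p4 and ¬p4.
  branch 2 (add T (p4 ∧ (p6 ∧ p2))):
    T (p4 ∧ (p6 ∧ p2)): α-rule — add T p4, T (p6 ∧ p2).
    T (p6 ∧ p2): α-rule — add T p6, T p2.
    ○ open, literals {p2=1, p4=1, p6=1}.
8 branches closed, 5 open.
Each open branch fixes some atoms; the unmentioned ones are free. Counting distinct full assignments: branch {p1=1, p4=0, p5=1} (p3, p2, p6) contributes 8 new; branch {p1=0, p4=0, p5=0} (p3, p2, p6) contributes 8 new; branch {p1=1, p4=0, p5=1} (p3, p2, p6) contributes 0 new; branch {p1=0, p4=0, p5=0} (p3, p2, p6) contributes 0 new; branch {p2=1, p4=1, p6=1} (p3, p1, p5) contributes 8 new. Total: 24.

24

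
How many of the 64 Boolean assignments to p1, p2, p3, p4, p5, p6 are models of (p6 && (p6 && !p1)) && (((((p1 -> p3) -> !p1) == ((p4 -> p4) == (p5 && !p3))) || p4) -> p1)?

6

Initial set: {T ((p6 && (p6 && !p1)) && (((((p1 -> p3) -> !p1) == ((p4 -> p4) == (p5 && !p3))) || p4) -> p1))}.
T ((p6 && (p6 && !p1)) && (((((p1 -> p3) -> !p1) == ((p4 -> p4) == (p5 && !p3))) || p4) -> p1)): α-rule — add T (p6 && (p6 && !p1)), T (((((p1 -> p3) -> !p1) == ((p4 -> p4) == (p5 && !p3))) || p4) -> p1).
T (p6 && (p6 && !p1)): α-rule — add T p6, T (p6 && !p1).
T (p6 && !p1): α-rule — add T p6, T !p1.
T (((((p1 -> p3) -> !p1) == ((p4 -> p4) == (p5 && !p3))) || p4) -> p1): β-rule — branch into F ((((p1 -> p3) -> !p1) == ((p4 -> p4) == (p5 && !p3))) || p4)  //  T p1.
  branch 1 (add F ((((p1 -> p3) -> !p1) == ((p4 -> p4) == (p5 && !p3))) || p4)):
    F ((((p1 -> p3) -> !p1) == ((p4 -> p4) == (p5 && !p3))) || p4): α-rule — add F (((p1 -> p3) -> !p1) == ((p4 -> p4) == (p5 && !p3))), F p4.
    F (((p1 -> p3) -> !p1) == ((p4 -> p4) == (p5 && !p3))): β-rule — branch into T ((p1 -> p3) -> !p1), F ((p4 -> p4) == (p5 && !p3))  //  F ((p1 -> p3) -> !p1), T ((p4 -> p4) == (p5 && !p3)).
      branch 1.1 (add T ((p1 -> p3) -> !p1), F ((p4 -> p4) == (p5 && !p3))):
        T ((p1 -> p3) -> !p1): β-rule — branch into F (p1 -> p3)  //  T !p1.
          branch 1.1.1 (add F (p1 -> p3)):
            F (p1 -> p3): α-rule — add T p1, F p3.
            × closes — contains both p1 and !p1.
          branch 1.1.2 (add T !p1):
            F ((p4 -> p4) == (p5 && !p3)): β-rule — branch into T (p4 -> p4), F (p5 && !p3)  //  F (p4 -> p4), T (p5 && !p3).
              branch 1.1.2.1 (add T (p4 -> p4), F (p5 && !p3)):
                T (p4 -> p4): β-rule — branch into F p4  //  T p4.
                  branch 1.1.2.1.1 (add F p4):
                    F (p5 && !p3): β-rule — branch into F p5  //  F !p3.
                      branch 1.1.2.1.1.1 (add F p5):
                        ○ open, literals {p1=false, p4=false, p5=false, p6=true}.
                      branch 1.1.2.1.1.2 (add F !p3):
                        ○ open, literals {p1=false, p3=true, p4=false, p6=true}.
                  branch 1.1.2.1.2 (add T p4):
                    × closes — contains both p4 and !p4.
              branch 1.1.2.2 (add F (p4 -> p4), T (p5 && !p3)):
                F (p4 -> p4): α-rule — add T p4, F p4.
                × closes — contains both p4 and !p4.
      branch 1.2 (add F ((p1 -> p3) -> !p1), T ((p4 -> p4) == (p5 && !p3))):
        F ((p1 -> p3) -> !p1): α-rule — add T (p1 -> p3), F !p1.
        × closes — contains both p1 and !p1.
  branch 2 (add T p1):
    × closes — contains both p1 and !p1.
5 branches closed, 2 open.
Each open branch fixes some atoms; the unmentioned ones are free. Counting distinct full assignments: branch {p1=false, p4=false, p5=false, p6=true} (p2, p3) contributes 4 new; branch {p1=false, p3=true, p4=false, p6=true} (p2, p5) contributes 2 new. Total: 6.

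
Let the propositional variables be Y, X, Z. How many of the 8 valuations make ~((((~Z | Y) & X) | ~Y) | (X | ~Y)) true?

Initial set: {T ~((((~Z | Y) & X) | ~Y) | (X | ~Y))}.
T ~((((~Z | Y) & X) | ~Y) | (X | ~Y)): α-rule — add F (((~Z | Y) & X) | ~Y), F (X | ~Y).
F (((~Z | Y) & X) | ~Y): α-rule — add F ((~Z | Y) & X), F ~Y.
F (X | ~Y): α-rule — add F X, F ~Y.
F ((~Z | Y) & X): β-rule — branch into F (~Z | Y)  //  F X.
  branch 1 (add F (~Z | Y)):
    F (~Z | Y): α-rule — add F ~Z, F Y.
    × closes — contains both Y and ~Y.
  branch 2 (add F X):
    ○ open, literals {X=false, Y=true}.
1 branch closed, 1 open.
Each open branch fixes some atoms; the unmentioned ones are free. Counting distinct full assignments: branch {X=false, Y=true} (Z) contributes 2 new. Total: 2.

2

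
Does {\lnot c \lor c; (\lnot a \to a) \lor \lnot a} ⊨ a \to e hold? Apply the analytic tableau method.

No

Initial set: {(\lnot c \lor c); ((\lnot a \to a) \lor \lnot a); \lnot (a \to e)}.
\lnot (a \to e): α-rule — add a, \lnot e.
(\lnot c \lor c): β-rule — branch into \lnot c  //  c.
  branch 1 (add \lnot c):
    ((\lnot a \to a) \lor \lnot a): β-rule — branch into (\lnot a \to a)  //  \lnot a.
      branch 1.1 (add (\lnot a \to a)):
        (\lnot a \to a): β-rule — branch into \lnot \lnot a  //  a.
          branch 1.1.1 (add \lnot \lnot a):
            ○ open, literals {a=true, c=false, e=false}.
          branch 1.1.2 (add a):
            ○ open, literals {a=true, c=false, e=false}.
      branch 1.2 (add \lnot a):
        × closes — contains both a and \lnot a.
  branch 2 (add c):
    ((\lnot a \to a) \lor \lnot a): β-rule — branch into (\lnot a \to a)  //  \lnot a.
      branch 2.1 (add (\lnot a \to a)):
        (\lnot a \to a): β-rule — branch into \lnot \lnot a  //  a.
          branch 2.1.1 (add \lnot \lnot a):
            ○ open, literals {a=true, c=true, e=false}.
          branch 2.1.2 (add a):
            ○ open, literals {a=true, c=true, e=false}.
      branch 2.2 (add \lnot a):
        × closes — contains both a and \lnot a.
2 branches closed, 4 open.
An open branch gives a countermodel: a=true, c=false, e=false (unmentioned atoms arbitrary); the premises hold there but the conclusion fails.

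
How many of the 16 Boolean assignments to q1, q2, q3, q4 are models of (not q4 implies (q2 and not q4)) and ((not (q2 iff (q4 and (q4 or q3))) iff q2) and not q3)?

Initial set: {((not q4 implies (q2 and not q4)) and ((not (q2 iff (q4 and (q4 or q3))) iff q2) and not q3))}.
((not q4 implies (q2 and not q4)) and ((not (q2 iff (q4 and (q4 or q3))) iff q2) and not q3)): α-rule — add (not q4 implies (q2 and not q4)), ((not (q2 iff (q4 and (q4 or q3))) iff q2) and not q3).
((not (q2 iff (q4 and (q4 or q3))) iff q2) and not q3): α-rule — add (not (q2 iff (q4 and (q4 or q3))) iff q2), not q3.
(not q4 implies (q2 and not q4)): β-rule — branch into not not q4  //  (q2 and not q4).
  branch 1 (add not not q4):
    (not (q2 iff (q4 and (q4 or q3))) iff q2): β-rule — branch into not (q2 iff (q4 and (q4 or q3))), q2  //  not not (q2 iff (q4 and (q4 or q3))), not q2.
      branch 1.1 (add not (q2 iff (q4 and (q4 or q3))), q2):
        not (q2 iff (q4 and (q4 or q3))): β-rule — branch into q2, not (q4 and (q4 or q3))  //  not q2, (q4 and (q4 or q3)).
          branch 1.1.1 (add q2, not (q4 and (q4 or q3))):
            not (q4 and (q4 or q3)): β-rule — branch into not q4  //  not (q4 or q3).
              branch 1.1.1.1 (add not q4):
                × closes — contains both q4 and not q4.
              branch 1.1.1.2 (add not (q4 or q3)):
                not (q4 or q3): α-rule — add not q4, not q3.
                × closes — contains both q4 and not q4.
          branch 1.1.2 (add not q2, (q4 and (q4 or q3))):
            × closes — contains both q2 and not q2.
      branch 1.2 (add not not (q2 iff (q4 and (q4 or q3))), not q2):
        not not (q2 iff (q4 and (q4 or q3))): β-rule — branch into q2, (q4 and (q4 or q3))  //  not q2, not (q4 and (q4 or q3)).
          branch 1.2.1 (add q2, (q4 and (q4 or q3))):
            × closes — contains both q2 and not q2.
          branch 1.2.2 (add not q2, not (q4 and (q4 or q3))):
            not (q4 and (q4 or q3)): β-rule — branch into not q4  //  not (q4 or q3).
              branch 1.2.2.1 (add not q4):
                × closes — contains both q4 and not q4.
              branch 1.2.2.2 (add not (q4 or q3)):
                not (q4 or q3): α-rule — add not q4, not q3.
                × closes — contains both q4 and not q4.
  branch 2 (add (q2 and not q4)):
    (q2 and not q4): α-rule — add q2, not q4.
    (not (q2 iff (q4 and (q4 or q3))) iff q2): β-rule — branch into not (q2 iff (q4 and (q4 or q3))), q2  //  not not (q2 iff (q4 and (q4 or q3))), not q2.
      branch 2.1 (add not (q2 iff (q4 and (q4 or q3))), q2):
        not (q2 iff (q4 and (q4 or q3))): β-rule — branch into q2, not (q4 and (q4 or q3))  //  not q2, (q4 and (q4 or q3)).
          branch 2.1.1 (add q2, not (q4 and (q4 or q3))):
            not (q4 and (q4 or q3)): β-rule — branch into not q4  //  not (q4 or q3).
              branch 2.1.1.1 (add not q4):
                ○ open, literals {q2=T, q3=F, q4=F}.
              branch 2.1.1.2 (add not (q4 or q3)):
                not (q4 or q3): α-rule — add not q4, not q3.
                ○ open, literals {q2=T, q3=F, q4=F}.
          branch 2.1.2 (add not q2, (q4 and (q4 or q3))):
            × closes — contains both q2 and not q2.
      branch 2.2 (add not not (q2 iff (q4 and (q4 or q3))), not q2):
        × closes — contains both q2 and not q2.
8 branches closed, 2 open.
Each open branch fixes some atoms; the unmentioned ones are free. Counting distinct full assignments: branch {q2=T, q3=F, q4=F} (q1) contributes 2 new; branch {q2=T, q3=F, q4=F} (q1) contributes 0 new. Total: 2.

2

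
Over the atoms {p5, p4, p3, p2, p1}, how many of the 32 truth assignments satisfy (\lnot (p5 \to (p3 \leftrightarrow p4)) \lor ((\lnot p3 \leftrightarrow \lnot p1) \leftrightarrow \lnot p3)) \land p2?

10

Initial set: {T ((\lnot (p5 \to (p3 \leftrightarrow p4)) \lor ((\lnot p3 \leftrightarrow \lnot p1) \leftrightarrow \lnot p3)) \land p2)}.
T ((\lnot (p5 \to (p3 \leftrightarrow p4)) \lor ((\lnot p3 \leftrightarrow \lnot p1) \leftrightarrow \lnot p3)) \land p2): α-rule — add T (\lnot (p5 \to (p3 \leftrightarrow p4)) \lor ((\lnot p3 \leftrightarrow \lnot p1) \leftrightarrow \lnot p3)), T p2.
T (\lnot (p5 \to (p3 \leftrightarrow p4)) \lor ((\lnot p3 \leftrightarrow \lnot p1) \leftrightarrow \lnot p3)): β-rule — branch into T \lnot (p5 \to (p3 \leftrightarrow p4))  //  T ((\lnot p3 \leftrightarrow \lnot p1) \leftrightarrow \lnot p3).
  branch 1 (add T \lnot (p5 \to (p3 \leftrightarrow p4))):
    T \lnot (p5 \to (p3 \leftrightarrow p4)): α-rule — add T p5, F (p3 \leftrightarrow p4).
    F (p3 \leftrightarrow p4): β-rule — branch into T p3, F p4  //  F p3, T p4.
      branch 1.1 (add T p3, F p4):
        ○ open, literals {p2=true, p3=true, p4=false, p5=true}.
      branch 1.2 (add F p3, T p4):
        ○ open, literals {p2=true, p3=false, p4=true, p5=true}.
  branch 2 (add T ((\lnot p3 \leftrightarrow \lnot p1) \leftrightarrow \lnot p3)):
    T ((\lnot p3 \leftrightarrow \lnot p1) \leftrightarrow \lnot p3): β-rule — branch into T (\lnot p3 \leftrightarrow \lnot p1), T \lnot p3  //  F (\lnot p3 \leftrightarrow \lnot p1), F \lnot p3.
      branch 2.1 (add T (\lnot p3 \leftrightarrow \lnot p1), T \lnot p3):
        T (\lnot p3 \leftrightarrow \lnot p1): β-rule — branch into T \lnot p3, T \lnot p1  //  F \lnot p3, F \lnot p1.
          branch 2.1.1 (add T \lnot p3, T \lnot p1):
            ○ open, literals {p1=false, p2=true, p3=false}.
          branch 2.1.2 (add F \lnot p3, F \lnot p1):
            × closes — contains both p3 and \lnot p3.
      branch 2.2 (add F (\lnot p3 \leftrightarrow \lnot p1), F \lnot p3):
        F (\lnot p3 \leftrightarrow \lnot p1): β-rule — branch into T \lnot p3, F \lnot p1  //  F \lnot p3, T \lnot p1.
          branch 2.2.1 (add T \lnot p3, F \lnot p1):
            × closes — contains both p3 and \lnot p3.
          branch 2.2.2 (add F \lnot p3, T \lnot p1):
            ○ open, literals {p1=false, p2=true, p3=true}.
2 branches closed, 4 open.
Each open branch fixes some atoms; the unmentioned ones are free. Counting distinct full assignments: branch {p2=true, p3=true, p4=false, p5=true} (p1) contributes 2 new; branch {p2=true, p3=false, p4=true, p5=true} (p1) contributes 2 new; branch {p1=false, p2=true, p3=false} (p5, p4) contributes 3 new; branch {p1=false, p2=true, p3=true} (p5, p4) contributes 3 new. Total: 10.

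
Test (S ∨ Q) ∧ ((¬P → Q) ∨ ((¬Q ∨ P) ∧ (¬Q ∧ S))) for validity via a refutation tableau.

Not valid

Assume the negation and expand:
Initial set: {F ((S ∨ Q) ∧ ((¬P → Q) ∨ ((¬Q ∨ P) ∧ (¬Q ∧ S))))}.
F ((S ∨ Q) ∧ ((¬P → Q) ∨ ((¬Q ∨ P) ∧ (¬Q ∧ S)))): β-rule — branch into F (S ∨ Q)  //  F ((¬P → Q) ∨ ((¬Q ∨ P) ∧ (¬Q ∧ S))).
  branch 1 (add F (S ∨ Q)):
    F (S ∨ Q): α-rule — add F S, F Q.
    ○ open, literals {Q=false, S=false}.
  branch 2 (add F ((¬P → Q) ∨ ((¬Q ∨ P) ∧ (¬Q ∧ S)))):
    F ((¬P → Q) ∨ ((¬Q ∨ P) ∧ (¬Q ∧ S))): α-rule — add F (¬P → Q), F ((¬Q ∨ P) ∧ (¬Q ∧ S)).
    F (¬P → Q): α-rule — add T ¬P, F Q.
    F ((¬Q ∨ P) ∧ (¬Q ∧ S)): β-rule — branch into F (¬Q ∨ P)  //  F (¬Q ∧ S).
      branch 2.1 (add F (¬Q ∨ P)):
        F (¬Q ∨ P): α-rule — add F ¬Q, F P.
        × closes — contains both Q and ¬Q.
      branch 2.2 (add F (¬Q ∧ S)):
        F (¬Q ∧ S): β-rule — branch into F ¬Q  //  F S.
          branch 2.2.1 (add F ¬Q):
            × closes — contains both Q and ¬Q.
          branch 2.2.2 (add F S):
            ○ open, literals {P=false, Q=false, S=false}.
2 branches closed, 2 open.
An open branch gives a countermodel: Q=false, S=false (unmentioned atoms arbitrary); under it the original formula is false.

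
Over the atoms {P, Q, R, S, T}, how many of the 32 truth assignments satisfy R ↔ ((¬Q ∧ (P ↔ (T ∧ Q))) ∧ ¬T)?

Initial set: {T (R ↔ ((¬Q ∧ (P ↔ (T ∧ Q))) ∧ ¬T))}.
T (R ↔ ((¬Q ∧ (P ↔ (T ∧ Q))) ∧ ¬T)): β-rule — branch into T R, T ((¬Q ∧ (P ↔ (T ∧ Q))) ∧ ¬T)  //  F R, F ((¬Q ∧ (P ↔ (T ∧ Q))) ∧ ¬T).
  branch 1 (add T R, T ((¬Q ∧ (P ↔ (T ∧ Q))) ∧ ¬T)):
    T ((¬Q ∧ (P ↔ (T ∧ Q))) ∧ ¬T): α-rule — add T (¬Q ∧ (P ↔ (T ∧ Q))), T ¬T.
    T (¬Q ∧ (P ↔ (T ∧ Q))): α-rule — add T ¬Q, T (P ↔ (T ∧ Q)).
    T (P ↔ (T ∧ Q)): β-rule — branch into T P, T (T ∧ Q)  //  F P, F (T ∧ Q).
      branch 1.1 (add T P, T (T ∧ Q)):
        T (T ∧ Q): α-rule — add T T, T Q.
        × closes — contains both T and ¬T.
      branch 1.2 (add F P, F (T ∧ Q)):
        F (T ∧ Q): β-rule — branch into F T  //  F Q.
          branch 1.2.1 (add F T):
            ○ open, literals {P=F, Q=F, R=T, T=F}.
          branch 1.2.2 (add F Q):
            ○ open, literals {P=F, Q=F, R=T, T=F}.
  branch 2 (add F R, F ((¬Q ∧ (P ↔ (T ∧ Q))) ∧ ¬T)):
    F ((¬Q ∧ (P ↔ (T ∧ Q))) ∧ ¬T): β-rule — branch into F (¬Q ∧ (P ↔ (T ∧ Q)))  //  F ¬T.
      branch 2.1 (add F (¬Q ∧ (P ↔ (T ∧ Q)))):
        F (¬Q ∧ (P ↔ (T ∧ Q))): β-rule — branch into F ¬Q  //  F (P ↔ (T ∧ Q)).
          branch 2.1.1 (add F ¬Q):
            ○ open, literals {Q=T, R=F}.
          branch 2.1.2 (add F (P ↔ (T ∧ Q))):
            F (P ↔ (T ∧ Q)): β-rule — branch into T P, F (T ∧ Q)  //  F P, T (T ∧ Q).
              branch 2.1.2.1 (add T P, F (T ∧ Q)):
                F (T ∧ Q): β-rule — branch into F T  //  F Q.
                  branch 2.1.2.1.1 (add F T):
                    ○ open, literals {P=T, R=F, T=F}.
                  branch 2.1.2.1.2 (add F Q):
                    ○ open, literals {P=T, Q=F, R=F}.
              branch 2.1.2.2 (add F P, T (T ∧ Q)):
                T (T ∧ Q): α-rule — add T T, T Q.
                ○ open, literals {P=F, Q=T, R=F, T=T}.
      branch 2.2 (add F ¬T):
        ○ open, literals {R=F, T=T}.
1 branch closed, 7 open.
Each open branch fixes some atoms; the unmentioned ones are free. Counting distinct full assignments: branch {P=F, Q=F, R=T, T=F} (S) contributes 2 new; branch {P=F, Q=F, R=T, T=F} (S) contributes 0 new; branch {Q=T, R=F} (P, S, T) contributes 8 new; branch {P=T, R=F, T=F} (Q, S) contributes 2 new; branch {P=T, Q=F, R=F} (S, T) contributes 2 new; branch {P=F, Q=T, R=F, T=T} (S) contributes 0 new; branch {R=F, T=T} (P, Q, S) contributes 2 new. Total: 16.

16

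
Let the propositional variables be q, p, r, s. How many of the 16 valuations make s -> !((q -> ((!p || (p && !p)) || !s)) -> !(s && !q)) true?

Initial set: {(s -> !((q -> ((!p || (p && !p)) || !s)) -> !(s && !q)))}.
(s -> !((q -> ((!p || (p && !p)) || !s)) -> !(s && !q))): β-rule — branch into !s  //  !((q -> ((!p || (p && !p)) || !s)) -> !(s && !q)).
  branch 1 (add !s):
    ○ open, literals {s=0}.
  branch 2 (add !((q -> ((!p || (p && !p)) || !s)) -> !(s && !q))):
    !((q -> ((!p || (p && !p)) || !s)) -> !(s && !q)): α-rule — add (q -> ((!p || (p && !p)) || !s)), !!(s && !q).
    !!(s && !q): α-rule — add s, !q.
    (q -> ((!p || (p && !p)) || !s)): β-rule — branch into !q  //  ((!p || (p && !p)) || !s).
      branch 2.1 (add !q):
        ○ open, literals {q=0, s=1}.
      branch 2.2 (add ((!p || (p && !p)) || !s)):
        ((!p || (p && !p)) || !s): β-rule — branch into (!p || (p && !p))  //  !s.
          branch 2.2.1 (add (!p || (p && !p))):
            (!p || (p && !p)): β-rule — branch into !p  //  (p && !p).
              branch 2.2.1.1 (add !p):
                ○ open, literals {p=0, q=0, s=1}.
              branch 2.2.1.2 (add (p && !p)):
                (p && !p): α-rule — add p, !p.
                × closes — contains both p and !p.
          branch 2.2.2 (add !s):
            × closes — contains both s and !s.
2 branches closed, 3 open.
Each open branch fixes some atoms; the unmentioned ones are free. Counting distinct full assignments: branch {s=0} (q, p, r) contributes 8 new; branch {q=0, s=1} (p, r) contributes 4 new; branch {p=0, q=0, s=1} (r) contributes 0 new. Total: 12.

12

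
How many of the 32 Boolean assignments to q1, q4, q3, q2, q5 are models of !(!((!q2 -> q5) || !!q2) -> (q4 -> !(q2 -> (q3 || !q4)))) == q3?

16

Initial set: {(!(!((!q2 -> q5) || !!q2) -> (q4 -> !(q2 -> (q3 || !q4)))) == q3)}.
(!(!((!q2 -> q5) || !!q2) -> (q4 -> !(q2 -> (q3 || !q4)))) == q3): β-rule — branch into !(!((!q2 -> q5) || !!q2) -> (q4 -> !(q2 -> (q3 || !q4)))), q3  //  !!(!((!q2 -> q5) || !!q2) -> (q4 -> !(q2 -> (q3 || !q4)))), !q3.
  branch 1 (add !(!((!q2 -> q5) || !!q2) -> (q4 -> !(q2 -> (q3 || !q4)))), q3):
    !(!((!q2 -> q5) || !!q2) -> (q4 -> !(q2 -> (q3 || !q4)))): α-rule — add !((!q2 -> q5) || !!q2), !(q4 -> !(q2 -> (q3 || !q4))).
    !((!q2 -> q5) || !!q2): α-rule — add !(!q2 -> q5), !!!q2.
    !(q4 -> !(q2 -> (q3 || !q4))): α-rule — add q4, !!(q2 -> (q3 || !q4)).
    !(!q2 -> q5): α-rule — add !q2, !q5.
    !!!q2: drop double negation, giving !q2.
    !!(q2 -> (q3 || !q4)): β-rule — branch into !q2  //  (q3 || !q4).
      branch 1.1 (add !q2):
        ○ open, literals {q2=0, q3=1, q4=1, q5=0}.
      branch 1.2 (add (q3 || !q4)):
        (q3 || !q4): β-rule — branch into q3  //  !q4.
          branch 1.2.1 (add q3):
            ○ open, literals {q2=0, q3=1, q4=1, q5=0}.
          branch 1.2.2 (add !q4):
            × closes — contains both q4 and !q4.
  branch 2 (add !!(!((!q2 -> q5) || !!q2) -> (q4 -> !(q2 -> (q3 || !q4)))), !q3):
    !!(!((!q2 -> q5) || !!q2) -> (q4 -> !(q2 -> (q3 || !q4)))): β-rule — branch into !!((!q2 -> q5) || !!q2)  //  (q4 -> !(q2 -> (q3 || !q4))).
      branch 2.1 (add !!((!q2 -> q5) || !!q2)):
        !!((!q2 -> q5) || !!q2): β-rule — branch into (!q2 -> q5)  //  !!q2.
          branch 2.1.1 (add (!q2 -> q5)):
            (!q2 -> q5): β-rule — branch into !!q2  //  q5.
              branch 2.1.1.1 (add !!q2):
                ○ open, literals {q2=1, q3=0}.
              branch 2.1.1.2 (add q5):
                ○ open, literals {q3=0, q5=1}.
          branch 2.1.2 (add !!q2):
            !!q2: drop double negation, giving q2.
            ○ open, literals {q2=1, q3=0}.
      branch 2.2 (add (q4 -> !(q2 -> (q3 || !q4)))):
        (q4 -> !(q2 -> (q3 || !q4))): β-rule — branch into !q4  //  !(q2 -> (q3 || !q4)).
          branch 2.2.1 (add !q4):
            ○ open, literals {q3=0, q4=0}.
          branch 2.2.2 (add !(q2 -> (q3 || !q4))):
            !(q2 -> (q3 || !q4)): α-rule — add q2, !(q3 || !q4).
            !(q3 || !q4): α-rule — add !q3, !!q4.
            ○ open, literals {q2=1, q3=0, q4=1}.
1 branch closed, 7 open.
Each open branch fixes some atoms; the unmentioned ones are free. Counting distinct full assignments: branch {q2=0, q3=1, q4=1, q5=0} (q1) contributes 2 new; branch {q2=0, q3=1, q4=1, q5=0} (q1) contributes 0 new; branch {q2=1, q3=0} (q1, q4, q5) contributes 8 new; branch {q3=0, q5=1} (q1, q4, q2) contributes 4 new; branch {q2=1, q3=0} (q1, q4, q5) contributes 0 new; branch {q3=0, q4=0} (q1, q2, q5) contributes 2 new; branch {q2=1, q3=0, q4=1} (q1, q5) contributes 0 new. Total: 16.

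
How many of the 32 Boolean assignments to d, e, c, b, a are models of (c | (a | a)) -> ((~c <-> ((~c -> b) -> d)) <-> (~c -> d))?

Initial set: {((c | (a | a)) -> ((~c <-> ((~c -> b) -> d)) <-> (~c -> d)))}.
((c | (a | a)) -> ((~c <-> ((~c -> b) -> d)) <-> (~c -> d))): β-rule — branch into ~(c | (a | a))  //  ((~c <-> ((~c -> b) -> d)) <-> (~c -> d)).
  branch 1 (add ~(c | (a | a))):
    ~(c | (a | a)): α-rule — add ~c, ~(a | a).
    ~(a | a): α-rule — add ~a, ~a.
    ○ open, literals {a=0, c=0}.
  branch 2 (add ((~c <-> ((~c -> b) -> d)) <-> (~c -> d))):
    ((~c <-> ((~c -> b) -> d)) <-> (~c -> d)): β-rule — branch into (~c <-> ((~c -> b) -> d)), (~c -> d)  //  ~(~c <-> ((~c -> b) -> d)), ~(~c -> d).
      branch 2.1 (add (~c <-> ((~c -> b) -> d)), (~c -> d)):
        (~c <-> ((~c -> b) -> d)): β-rule — branch into ~c, ((~c -> b) -> d)  //  ~~c, ~((~c -> b) -> d).
          branch 2.1.1 (add ~c, ((~c -> b) -> d)):
            (~c -> d): β-rule — branch into ~~c  //  d.
              branch 2.1.1.1 (add ~~c):
                × closes — contains both c and ~c.
              branch 2.1.1.2 (add d):
                ((~c -> b) -> d): β-rule — branch into ~(~c -> b)  //  d.
                  branch 2.1.1.2.1 (add ~(~c -> b)):
                    ~(~c -> b): α-rule — add ~c, ~b.
                    ○ open, literals {b=0, c=0, d=1}.
                  branch 2.1.1.2.2 (add d):
                    ○ open, literals {c=0, d=1}.
          branch 2.1.2 (add ~~c, ~((~c -> b) -> d)):
            ~((~c -> b) -> d): α-rule — add (~c -> b), ~d.
            (~c -> d): β-rule — branch into ~~c  //  d.
              branch 2.1.2.1 (add ~~c):
                (~c -> b): β-rule — branch into ~~c  //  b.
                  branch 2.1.2.1.1 (add ~~c):
                    ○ open, literals {c=1, d=0}.
                  branch 2.1.2.1.2 (add b):
                    ○ open, literals {b=1, c=1, d=0}.
              branch 2.1.2.2 (add d):
                × closes — contains both d and ~d.
      branch 2.2 (add ~(~c <-> ((~c -> b) -> d)), ~(~c -> d)):
        ~(~c -> d): α-rule — add ~c, ~d.
        ~(~c <-> ((~c -> b) -> d)): β-rule — branch into ~c, ~((~c -> b) -> d)  //  ~~c, ((~c -> b) -> d).
          branch 2.2.1 (add ~c, ~((~c -> b) -> d)):
            ~((~c -> b) -> d): α-rule — add (~c -> b), ~d.
            (~c -> b): β-rule — branch into ~~c  //  b.
              branch 2.2.1.1 (add ~~c):
                × closes — contains both c and ~c.
              branch 2.2.1.2 (add b):
                ○ open, literals {b=1, c=0, d=0}.
          branch 2.2.2 (add ~~c, ((~c -> b) -> d)):
            × closes — contains both c and ~c.
4 branches closed, 6 open.
Each open branch fixes some atoms; the unmentioned ones are free. Counting distinct full assignments: branch {a=0, c=0} (d, e, b) contributes 8 new; branch {b=0, c=0, d=1} (e, a) contributes 2 new; branch {c=0, d=1} (e, b, a) contributes 2 new; branch {c=1, d=0} (e, b, a) contributes 8 new; branch {b=1, c=1, d=0} (e, a) contributes 0 new; branch {b=1, c=0, d=0} (e, a) contributes 2 new. Total: 22.

22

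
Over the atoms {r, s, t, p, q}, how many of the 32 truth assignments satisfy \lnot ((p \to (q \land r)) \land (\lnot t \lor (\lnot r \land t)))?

Initial set: {\lnot ((p \to (q \land r)) \land (\lnot t \lor (\lnot r \land t)))}.
\lnot ((p \to (q \land r)) \land (\lnot t \lor (\lnot r \land t))): β-rule — branch into \lnot (p \to (q \land r))  //  \lnot (\lnot t \lor (\lnot r \land t)).
  branch 1 (add \lnot (p \to (q \land r))):
    \lnot (p \to (q \land r)): α-rule — add p, \lnot (q \land r).
    \lnot (q \land r): β-rule — branch into \lnot q  //  \lnot r.
      branch 1.1 (add \lnot q):
        ○ open, literals {p=1, q=0}.
      branch 1.2 (add \lnot r):
        ○ open, literals {p=1, r=0}.
  branch 2 (add \lnot (\lnot t \lor (\lnot r \land t))):
    \lnot (\lnot t \lor (\lnot r \land t)): α-rule — add \lnot \lnot t, \lnot (\lnot r \land t).
    \lnot (\lnot r \land t): β-rule — branch into \lnot \lnot r  //  \lnot t.
      branch 2.1 (add \lnot \lnot r):
        ○ open, literals {r=1, t=1}.
      branch 2.2 (add \lnot t):
        × closes — contains both t and \lnot t.
1 branch closed, 3 open.
Each open branch fixes some atoms; the unmentioned ones are free. Counting distinct full assignments: branch {p=1, q=0} (r, s, t) contributes 8 new; branch {p=1, r=0} (s, t, q) contributes 4 new; branch {r=1, t=1} (s, p, q) contributes 6 new. Total: 18.

18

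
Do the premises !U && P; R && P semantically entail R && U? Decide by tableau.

Initial set: {(!U && P); (R && P); !(R && U)}.
(!U && P): α-rule — add !U, P.
(R && P): α-rule — add R, P.
!(R && U): β-rule — branch into !R  //  !U.
  branch 1 (add !R):
    × closes — contains both R and !R.
  branch 2 (add !U):
    ○ open, literals {P=true, R=true, U=false}.
1 branch closed, 1 open.
An open branch gives a countermodel: P=true, R=true, U=false (unmentioned atoms arbitrary); the premises hold there but the conclusion fails.

No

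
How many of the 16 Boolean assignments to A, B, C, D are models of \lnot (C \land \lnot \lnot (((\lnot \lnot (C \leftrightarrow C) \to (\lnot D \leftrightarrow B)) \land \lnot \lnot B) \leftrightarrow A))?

Initial set: {\lnot (C \land \lnot \lnot (((\lnot \lnot (C \leftrightarrow C) \to (\lnot D \leftrightarrow B)) \land \lnot \lnot B) \leftrightarrow A))}.
\lnot (C \land \lnot \lnot (((\lnot \lnot (C \leftrightarrow C) \to (\lnot D \leftrightarrow B)) \land \lnot \lnot B) \leftrightarrow A)): β-rule — branch into \lnot C  //  \lnot \lnot \lnot (((\lnot \lnot (C \leftrightarrow C) \to (\lnot D \leftrightarrow B)) \land \lnot \lnot B) \leftrightarrow A).
  branch 1 (add \lnot C):
    ○ open, literals {C=false}.
  branch 2 (add \lnot \lnot \lnot (((\lnot \lnot (C \leftrightarrow C) \to (\lnot D \leftrightarrow B)) \land \lnot \lnot B) \leftrightarrow A)):
    \lnot \lnot \lnot (((\lnot \lnot (C \leftrightarrow C) \to (\lnot D \leftrightarrow B)) \land \lnot \lnot B) \leftrightarrow A): drop double negation, giving \lnot (((\lnot \lnot (C \leftrightarrow C) \to (\lnot D \leftrightarrow B)) \land \lnot \lnot B) \leftrightarrow A).
    \lnot (((\lnot \lnot (C \leftrightarrow C) \to (\lnot D \leftrightarrow B)) \land \lnot \lnot B) \leftrightarrow A): β-rule — branch into ((\lnot \lnot (C \leftrightarrow C) \to (\lnot D \leftrightarrow B)) \land \lnot \lnot B), \lnot A  //  \lnot ((\lnot \lnot (C \leftrightarrow C) \to (\lnot D \leftrightarrow B)) \land \lnot \lnot B), A.
      branch 2.1 (add ((\lnot \lnot (C \leftrightarrow C) \to (\lnot D \leftrightarrow B)) \land \lnot \lnot B), \lnot A):
        ((\lnot \lnot (C \leftrightarrow C) \to (\lnot D \leftrightarrow B)) \land \lnot \lnot B): α-rule — add (\lnot \lnot (C \leftrightarrow C) \to (\lnot D \leftrightarrow B)), \lnot \lnot B.
        \lnot \lnot B: drop double negation, giving B.
        (\lnot \lnot (C \leftrightarrow C) \to (\lnot D \leftrightarrow B)): β-rule — branch into \lnot \lnot \lnot (C \leftrightarrow C)  //  (\lnot D \leftrightarrow B).
          branch 2.1.1 (add \lnot \lnot \lnot (C \leftrightarrow C)):
            \lnot \lnot \lnot (C \leftrightarrow C): drop double negation, giving \lnot (C \leftrightarrow C).
            \lnot (C \leftrightarrow C): β-rule — branch into C, \lnot C  //  \lnot C, C.
              branch 2.1.1.1 (add C, \lnot C):
                × closes — contains both C and \lnot C.
              branch 2.1.1.2 (add \lnot C, C):
                × closes — contains both C and \lnot C.
          branch 2.1.2 (add (\lnot D \leftrightarrow B)):
            (\lnot D \leftrightarrow B): β-rule — branch into \lnot D, B  //  \lnot \lnot D, \lnot B.
              branch 2.1.2.1 (add \lnot D, B):
                ○ open, literals {A=false, B=true, D=false}.
              branch 2.1.2.2 (add \lnot \lnot D, \lnot B):
                × closes — contains both B and \lnot B.
      branch 2.2 (add \lnot ((\lnot \lnot (C \leftrightarrow C) \to (\lnot D \leftrightarrow B)) \land \lnot \lnot B), A):
        \lnot ((\lnot \lnot (C \leftrightarrow C) \to (\lnot D \leftrightarrow B)) \land \lnot \lnot B): β-rule — branch into \lnot (\lnot \lnot (C \leftrightarrow C) \to (\lnot D \leftrightarrow B))  //  \lnot \lnot \lnot B.
          branch 2.2.1 (add \lnot (\lnot \lnot (C \leftrightarrow C) \to (\lnot D \leftrightarrow B))):
            \lnot (\lnot \lnot (C \leftrightarrow C) \to (\lnot D \leftrightarrow B)): α-rule — add \lnot \lnot (C \leftrightarrow C), \lnot (\lnot D \leftrightarrow B).
            \lnot \lnot (C \leftrightarrow C): drop double negation, giving (C \leftrightarrow C).
            \lnot (\lnot D \leftrightarrow B): β-rule — branch into \lnot D, \lnot B  //  \lnot \lnot D, B.
              branch 2.2.1.1 (add \lnot D, \lnot B):
                (C \leftrightarrow C): β-rule — branch into C, C  //  \lnot C, \lnot C.
                  branch 2.2.1.1.1 (add C, C):
                    ○ open, literals {A=true, B=false, C=true, D=false}.
                  branch 2.2.1.1.2 (add \lnot C, \lnot C):
                    ○ open, literals {A=true, B=false, C=false, D=false}.
              branch 2.2.1.2 (add \lnot \lnot D, B):
                (C \leftrightarrow C): β-rule — branch into C, C  //  \lnot C, \lnot C.
                  branch 2.2.1.2.1 (add C, C):
                    ○ open, literals {A=true, B=true, C=true, D=true}.
                  branch 2.2.1.2.2 (add \lnot C, \lnot C):
                    ○ open, literals {A=true, B=true, C=false, D=true}.
          branch 2.2.2 (add \lnot \lnot \lnot B):
            \lnot \lnot \lnot B: drop double negation, giving \lnot B.
            ○ open, literals {A=true, B=false}.
3 branches closed, 7 open.
Each open branch fixes some atoms; the unmentioned ones are free. Counting distinct full assignments: branch {C=false} (A, B, D) contributes 8 new; branch {A=false, B=true, D=false} (C) contributes 1 new; branch {A=true, B=false, C=true, D=false} (none free) contributes 1 new; branch {A=true, B=false, C=false, D=false} (none free) contributes 0 new; branch {A=true, B=true, C=true, D=true} (none free) contributes 1 new; branch {A=true, B=true, C=false, D=true} (none free) contributes 0 new; branch {A=true, B=false} (C, D) contributes 1 new. Total: 12.

12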